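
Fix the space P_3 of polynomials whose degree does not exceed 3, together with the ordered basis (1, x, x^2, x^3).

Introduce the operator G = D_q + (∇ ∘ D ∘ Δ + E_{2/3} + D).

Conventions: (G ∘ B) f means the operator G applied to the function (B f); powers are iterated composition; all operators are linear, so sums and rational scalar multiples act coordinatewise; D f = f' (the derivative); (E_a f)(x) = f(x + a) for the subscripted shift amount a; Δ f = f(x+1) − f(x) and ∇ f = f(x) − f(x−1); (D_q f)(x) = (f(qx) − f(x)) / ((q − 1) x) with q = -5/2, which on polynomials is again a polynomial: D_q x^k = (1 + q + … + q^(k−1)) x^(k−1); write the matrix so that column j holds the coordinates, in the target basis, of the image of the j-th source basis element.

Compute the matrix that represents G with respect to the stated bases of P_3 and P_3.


image of 1: 1
image of x: x + 8/3
image of x^2: x^2 + (11/6)x + 4/9
image of x^3: x^3 + (39/4)x^2 + (4/3)x + 170/27
each image's coordinates form column j of the matrix

the matrix is [[1, 8/3, 4/9, 170/27]; [0, 1, 11/6, 4/3]; [0, 0, 1, 39/4]; [0, 0, 0, 1]] (rows listed top to bottom)


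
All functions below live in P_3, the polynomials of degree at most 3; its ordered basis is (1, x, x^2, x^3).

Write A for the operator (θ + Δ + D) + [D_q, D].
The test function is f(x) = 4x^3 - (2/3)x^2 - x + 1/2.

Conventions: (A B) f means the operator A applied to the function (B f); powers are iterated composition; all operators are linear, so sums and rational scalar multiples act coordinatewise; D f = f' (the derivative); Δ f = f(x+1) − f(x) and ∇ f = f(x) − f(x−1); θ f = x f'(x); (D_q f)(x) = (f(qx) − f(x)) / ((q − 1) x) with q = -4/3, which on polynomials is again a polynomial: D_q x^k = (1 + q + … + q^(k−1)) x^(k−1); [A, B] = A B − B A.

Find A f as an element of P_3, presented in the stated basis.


θ f = 12x^3 - (4/3)x^2 - x
Δ f = 12x^2 + (32/3)x + 7/3
D f = 12x^2 - (4/3)x - 1
(θ + Δ + D) f = 12x^3 + (68/3)x^2 + (25/3)x + 4/3
D f = 12x^2 - (4/3)x - 1
D_q D f = -4x - 4/3
D_q f = (52/9)x^2 + (2/9)x - 1
D D_q f = (104/9)x + 2/9
[D_q, D] f = -(140/9)x - 14/9
((θ + Δ + D) + [D_q, D]) f = 12x^3 + (68/3)x^2 - (65/9)x - 2/9

g(x) = 12x^3 + (68/3)x^2 - (65/9)x - 2/9


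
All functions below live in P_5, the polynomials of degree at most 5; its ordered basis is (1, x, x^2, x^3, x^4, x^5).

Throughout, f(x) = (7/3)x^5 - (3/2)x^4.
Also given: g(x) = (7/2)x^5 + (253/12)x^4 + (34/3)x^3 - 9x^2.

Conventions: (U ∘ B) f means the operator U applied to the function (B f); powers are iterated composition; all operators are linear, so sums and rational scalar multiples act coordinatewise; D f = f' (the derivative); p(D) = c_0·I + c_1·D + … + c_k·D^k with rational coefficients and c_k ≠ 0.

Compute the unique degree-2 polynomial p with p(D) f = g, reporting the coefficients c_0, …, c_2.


D^0 f = (7/3)x^5 - (3/2)x^4
D^1 f = (35/3)x^4 - 6x^3
D^2 f = (140/3)x^3 - 18x^2
matching coefficients of g against c_0 f + c_1 Df + … from the top degree down determines the c_i
solution: c_0 = 3/2, c_1 = 2, c_2 = 1/2

c_0 = 3/2, c_1 = 2, c_2 = 1/2


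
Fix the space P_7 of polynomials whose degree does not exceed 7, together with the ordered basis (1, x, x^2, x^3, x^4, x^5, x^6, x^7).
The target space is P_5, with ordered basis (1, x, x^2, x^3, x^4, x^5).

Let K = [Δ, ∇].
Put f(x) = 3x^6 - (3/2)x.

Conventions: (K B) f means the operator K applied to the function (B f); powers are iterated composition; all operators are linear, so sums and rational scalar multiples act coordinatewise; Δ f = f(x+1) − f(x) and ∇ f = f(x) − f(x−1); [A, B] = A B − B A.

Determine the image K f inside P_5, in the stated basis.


g(x) = 0

∇ f = 18x^5 - 45x^4 + 60x^3 - 45x^2 + 18x - 9/2
Δ ∇ f = 90x^4 + 90x^2 + 6
Δ f = 18x^5 + 45x^4 + 60x^3 + 45x^2 + 18x + 3/2
∇ Δ f = 90x^4 + 90x^2 + 6
[Δ, ∇] f = 0


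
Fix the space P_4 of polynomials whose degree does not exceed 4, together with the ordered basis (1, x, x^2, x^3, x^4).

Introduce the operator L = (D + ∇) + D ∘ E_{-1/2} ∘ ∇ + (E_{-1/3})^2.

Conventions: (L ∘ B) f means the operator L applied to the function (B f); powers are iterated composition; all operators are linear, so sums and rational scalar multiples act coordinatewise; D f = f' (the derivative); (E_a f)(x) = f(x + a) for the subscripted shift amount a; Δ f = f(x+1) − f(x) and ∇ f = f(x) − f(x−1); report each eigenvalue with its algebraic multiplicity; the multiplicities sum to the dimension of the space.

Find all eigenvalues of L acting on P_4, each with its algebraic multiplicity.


image of 1: 1
image of x: x + 4/3
image of x^2: x^2 + (8/3)x + 13/9
image of x^3: x^3 + 4x^2 + (13/3)x - 143/27
image of x^4: x^4 + (16/3)x^3 + (26/3)x^2 - (572/27)x + 988/81
the matrix is upper triangular; its diagonal is (1, 1, 1, 1, 1)
for a triangular matrix the eigenvalues are the diagonal entries, with algebraic multiplicity their repetition count

λ = 1 (multiplicity 5)


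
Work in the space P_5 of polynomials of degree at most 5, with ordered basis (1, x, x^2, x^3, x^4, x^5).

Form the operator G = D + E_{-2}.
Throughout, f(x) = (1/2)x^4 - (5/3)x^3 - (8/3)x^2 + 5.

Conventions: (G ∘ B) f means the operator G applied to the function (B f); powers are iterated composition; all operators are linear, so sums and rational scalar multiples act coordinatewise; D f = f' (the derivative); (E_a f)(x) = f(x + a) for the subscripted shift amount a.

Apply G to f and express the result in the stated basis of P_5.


g(x) = (1/2)x^4 - (11/3)x^3 + (43/3)x^2 - (92/3)x + 47/3

D f = 2x^3 - 5x^2 - (16/3)x
E_{-2} f = (1/2)x^4 - (17/3)x^3 + (58/3)x^2 - (76/3)x + 47/3
(D + E_{-2}) f = (1/2)x^4 - (11/3)x^3 + (43/3)x^2 - (92/3)x + 47/3


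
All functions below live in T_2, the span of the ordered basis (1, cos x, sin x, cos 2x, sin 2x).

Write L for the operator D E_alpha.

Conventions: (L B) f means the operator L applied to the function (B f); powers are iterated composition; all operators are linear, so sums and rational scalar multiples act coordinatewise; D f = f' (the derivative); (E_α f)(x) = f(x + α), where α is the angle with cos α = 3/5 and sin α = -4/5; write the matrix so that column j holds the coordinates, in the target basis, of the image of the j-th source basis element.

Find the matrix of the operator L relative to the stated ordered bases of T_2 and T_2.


image of 1: 0
image of cos x: (4/5)cos x - (3/5)sin x
image of sin x: (3/5)cos x + (4/5)sin x
image of cos 2x: (48/25)cos 2x + (14/25)sin 2x
image of sin 2x: -(14/25)cos 2x + (48/25)sin 2x
each image's coordinates form column j of the matrix

the matrix is [[0, 0, 0, 0, 0]; [0, 4/5, 3/5, 0, 0]; [0, -3/5, 4/5, 0, 0]; [0, 0, 0, 48/25, -14/25]; [0, 0, 0, 14/25, 48/25]] (rows listed top to bottom)


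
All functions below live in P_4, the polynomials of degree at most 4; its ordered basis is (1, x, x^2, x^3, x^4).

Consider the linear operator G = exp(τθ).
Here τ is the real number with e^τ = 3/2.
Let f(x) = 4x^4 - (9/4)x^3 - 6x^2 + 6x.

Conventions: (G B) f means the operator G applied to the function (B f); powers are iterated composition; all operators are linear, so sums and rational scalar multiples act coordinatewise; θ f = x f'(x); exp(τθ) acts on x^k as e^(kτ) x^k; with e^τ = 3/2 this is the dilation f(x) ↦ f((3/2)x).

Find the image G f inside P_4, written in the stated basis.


the image equals g(x) = (81/4)x^4 - (243/32)x^3 - (27/2)x^2 + 9x

exp(τθ) x^k = e^(kτ) x^k; with e^τ = 3/2 this sends x^k to (3/2)^k x^k
x ↦ 3/2 x
x^2 ↦ 9/4 x^2
x^3 ↦ 27/8 x^3
x^4 ↦ 81/16 x^4
applying this coordinatewise to f: exp(τθ) f = (81/4)x^4 - (243/32)x^3 - (27/2)x^2 + 9x


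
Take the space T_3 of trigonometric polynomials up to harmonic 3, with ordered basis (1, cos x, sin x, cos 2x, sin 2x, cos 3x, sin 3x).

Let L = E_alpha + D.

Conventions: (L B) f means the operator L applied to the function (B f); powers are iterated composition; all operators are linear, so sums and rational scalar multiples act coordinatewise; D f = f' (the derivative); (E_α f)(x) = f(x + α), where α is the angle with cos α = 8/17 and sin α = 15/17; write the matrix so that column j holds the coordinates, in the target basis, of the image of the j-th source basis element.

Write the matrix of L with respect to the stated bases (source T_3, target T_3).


the matrix is [[1, 0, 0, 0, 0, 0, 0]; [0, 8/17, 32/17, 0, 0, 0, 0]; [0, -32/17, 8/17, 0, 0, 0, 0]; [0, 0, 0, -161/289, 818/289, 0, 0]; [0, 0, 0, -818/289, -161/289, 0, 0]; [0, 0, 0, 0, 0, -4888/4913, 14244/4913]; [0, 0, 0, 0, 0, -14244/4913, -4888/4913]] (rows listed top to bottom)

image of 1: 1
image of cos x: (8/17)cos x - (32/17)sin x
image of sin x: (32/17)cos x + (8/17)sin x
image of cos 2x: -(161/289)cos 2x - (818/289)sin 2x
image of sin 2x: (818/289)cos 2x - (161/289)sin 2x
image of cos 3x: -(4888/4913)cos 3x - (14244/4913)sin 3x
image of sin 3x: (14244/4913)cos 3x - (4888/4913)sin 3x
each image's coordinates form column j of the matrix


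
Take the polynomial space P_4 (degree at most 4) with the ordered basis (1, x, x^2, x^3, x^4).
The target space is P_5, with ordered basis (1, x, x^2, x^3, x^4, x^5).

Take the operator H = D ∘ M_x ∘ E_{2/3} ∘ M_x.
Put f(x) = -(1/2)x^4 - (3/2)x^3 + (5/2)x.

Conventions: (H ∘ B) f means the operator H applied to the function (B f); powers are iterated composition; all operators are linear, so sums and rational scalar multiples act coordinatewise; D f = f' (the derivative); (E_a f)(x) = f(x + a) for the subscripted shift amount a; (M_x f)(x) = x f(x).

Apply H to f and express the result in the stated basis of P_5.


M_x f = -(1/2)x^5 - (3/2)x^4 + (5/2)x^2
E_{2/3} M_x f = -(1/2)x^5 - (19/6)x^4 - (56/9)x^3 - (161/54)x^2 + (86/81)x + 182/243
M_x (E_{2/3} ∘ M_x) f = -(1/2)x^6 - (19/6)x^5 - (56/9)x^4 - (161/54)x^3 + (86/81)x^2 + (182/243)x
D M_x (E_{2/3} ∘ M_x) f = -3x^5 - (95/6)x^4 - (224/9)x^3 - (161/18)x^2 + (172/81)x + 182/243

the result is g(x) = -3x^5 - (95/6)x^4 - (224/9)x^3 - (161/18)x^2 + (172/81)x + 182/243


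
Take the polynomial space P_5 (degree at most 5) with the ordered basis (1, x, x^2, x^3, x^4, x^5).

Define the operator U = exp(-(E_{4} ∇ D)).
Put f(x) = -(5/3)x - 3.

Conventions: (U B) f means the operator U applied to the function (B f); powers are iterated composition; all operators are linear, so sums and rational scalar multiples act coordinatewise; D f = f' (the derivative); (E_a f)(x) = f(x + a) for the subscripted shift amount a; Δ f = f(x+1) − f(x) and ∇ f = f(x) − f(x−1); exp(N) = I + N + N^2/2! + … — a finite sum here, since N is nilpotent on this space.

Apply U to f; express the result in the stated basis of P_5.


the result is g(x) = -(5/3)x - 3

the series for exp(-(E_{4} ∇ D)) f terminates at order 0
exp(-(E_{4} ∇ D)) f = -(5/3)x - 3


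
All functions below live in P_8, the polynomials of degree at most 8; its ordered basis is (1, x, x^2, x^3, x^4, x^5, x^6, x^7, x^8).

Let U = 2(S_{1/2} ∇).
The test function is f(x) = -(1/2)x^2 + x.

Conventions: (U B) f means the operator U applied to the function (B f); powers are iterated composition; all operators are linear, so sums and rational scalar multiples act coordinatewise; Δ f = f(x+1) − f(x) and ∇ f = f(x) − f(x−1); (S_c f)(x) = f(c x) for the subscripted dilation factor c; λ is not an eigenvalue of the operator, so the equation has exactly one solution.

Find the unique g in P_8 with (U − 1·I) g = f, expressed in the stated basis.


write g with unknown coordinates in the stated basis and equate coefficients in (U − 1·I) g = f
solving from the highest basis element down gives g = (1/2)x^2 - 1
check: U g = x - 1
so U g − 1·g = -(1/2)x^2 + x = f ✓

the image equals g(x) = (1/2)x^2 - 1


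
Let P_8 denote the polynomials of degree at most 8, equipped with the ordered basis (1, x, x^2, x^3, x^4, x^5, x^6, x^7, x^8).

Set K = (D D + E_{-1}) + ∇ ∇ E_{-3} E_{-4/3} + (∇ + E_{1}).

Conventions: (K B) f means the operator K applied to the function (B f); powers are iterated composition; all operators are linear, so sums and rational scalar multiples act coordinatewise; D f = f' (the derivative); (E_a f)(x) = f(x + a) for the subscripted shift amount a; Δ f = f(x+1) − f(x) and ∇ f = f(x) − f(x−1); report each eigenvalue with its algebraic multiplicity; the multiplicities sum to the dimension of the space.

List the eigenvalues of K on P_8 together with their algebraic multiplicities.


λ = 2 (multiplicity 9)

image of 1: 2
image of x: 2x + 1
image of x^2: 2x^2 + 2x + 5
image of x^3: 2x^3 + 3x^2 + 15x - 31
image of x^4: 2x^4 + 4x^3 + 30x^2 - 124x + 1033/3
image of x^5: 2x^5 + 5x^4 + 50x^3 - 310x^2 + (5165/3)x - 83333/27
image of x^6: 2x^6 + 6x^5 + 75x^4 - 620x^3 + 5165x^2 - (166666/9)x + 678481/27
image of x^7: 2x^7 + 7x^6 + 105x^5 - 1085x^4 + (36155/3)x^3 - (583331/9)x^2 + (4749367/27)x - 15546191/81
image of x^8: 2x^8 + 8x^7 + 140x^6 - 1736x^5 + (72310/3)x^4 - (4666648/27)x^3 + (18997468/27)x^2 - (124369528/81)x + 1023262859/729
the matrix is upper triangular; its diagonal is (2, 2, 2, 2, 2, 2, 2, 2, 2)
for a triangular matrix the eigenvalues are the diagonal entries, with algebraic multiplicity their repetition count


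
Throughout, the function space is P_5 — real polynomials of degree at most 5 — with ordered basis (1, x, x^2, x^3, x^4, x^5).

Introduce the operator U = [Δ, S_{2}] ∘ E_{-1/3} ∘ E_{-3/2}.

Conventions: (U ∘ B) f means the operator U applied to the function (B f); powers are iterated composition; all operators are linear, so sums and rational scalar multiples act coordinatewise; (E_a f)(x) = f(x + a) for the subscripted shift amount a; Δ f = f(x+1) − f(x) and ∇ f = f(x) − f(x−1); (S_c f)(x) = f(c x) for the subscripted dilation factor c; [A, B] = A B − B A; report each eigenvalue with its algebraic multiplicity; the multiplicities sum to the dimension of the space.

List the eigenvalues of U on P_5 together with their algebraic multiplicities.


image of 1: 0
image of x: 1
image of x^2: 4x - 2/3
image of x^3: 12x^2 - 4x + 7/12
image of x^4: 32x^3 - 16x^2 + (14/3)x - 13/27
image of x^5: 80x^4 - (160/3)x^3 + (70/3)x^2 - (130/27)x + 521/1296
the matrix is upper triangular; its diagonal is (0, 0, 0, 0, 0, 0)
for a triangular matrix the eigenvalues are the diagonal entries, with algebraic multiplicity their repetition count

λ = 0 (multiplicity 6)


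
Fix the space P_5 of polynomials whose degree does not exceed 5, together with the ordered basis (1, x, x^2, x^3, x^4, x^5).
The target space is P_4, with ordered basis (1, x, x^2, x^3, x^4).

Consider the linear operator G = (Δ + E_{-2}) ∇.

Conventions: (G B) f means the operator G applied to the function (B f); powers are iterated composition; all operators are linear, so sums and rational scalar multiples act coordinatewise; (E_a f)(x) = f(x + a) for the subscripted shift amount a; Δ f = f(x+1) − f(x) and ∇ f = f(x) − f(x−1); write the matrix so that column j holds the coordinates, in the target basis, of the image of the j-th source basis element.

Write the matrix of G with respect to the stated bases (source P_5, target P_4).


the matrix is [[0, 1, -3, 19, -63, 211]; [0, 0, 2, -9, 76, -315]; [0, 0, 0, 3, -18, 190]; [0, 0, 0, 0, 4, -30]; [0, 0, 0, 0, 0, 5]] (rows listed top to bottom)

image of 1: 0
image of x: 1
image of x^2: 2x - 3
image of x^3: 3x^2 - 9x + 19
image of x^4: 4x^3 - 18x^2 + 76x - 63
image of x^5: 5x^4 - 30x^3 + 190x^2 - 315x + 211
each image's coordinates form column j of the matrix


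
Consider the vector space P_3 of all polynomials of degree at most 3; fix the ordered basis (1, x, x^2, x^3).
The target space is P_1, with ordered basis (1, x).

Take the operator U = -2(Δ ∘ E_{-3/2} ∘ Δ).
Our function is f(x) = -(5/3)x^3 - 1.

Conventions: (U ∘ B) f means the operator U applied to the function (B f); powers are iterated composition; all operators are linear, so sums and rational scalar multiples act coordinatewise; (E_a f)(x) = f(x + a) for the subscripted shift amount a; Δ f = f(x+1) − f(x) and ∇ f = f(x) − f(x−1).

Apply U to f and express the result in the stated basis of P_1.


the result is g(x) = 20x - 10

Δ f = -5x^2 - 5x - 5/3
E_{-3/2} Δ f = -5x^2 + 10x - 65/12
Δ (E_{-3/2} ∘ Δ) f = -10x + 5
(-2(Δ ∘ E_{-3/2} ∘ Δ)) f = 20x - 10


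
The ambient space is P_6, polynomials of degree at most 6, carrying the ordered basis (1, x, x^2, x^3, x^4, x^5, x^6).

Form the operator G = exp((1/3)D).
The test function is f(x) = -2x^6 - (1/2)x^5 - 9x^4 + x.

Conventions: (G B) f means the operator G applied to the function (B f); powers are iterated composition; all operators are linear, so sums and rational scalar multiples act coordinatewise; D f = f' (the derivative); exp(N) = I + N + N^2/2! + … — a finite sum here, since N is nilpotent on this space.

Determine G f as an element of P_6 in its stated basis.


order-1 term: -4x^5 - (5/6)x^4 - 12x^3 + 1/3
order-2 term: -(10/3)x^4 - (5/9)x^3 - 6x^2
order-3 term: -(40/27)x^3 - (5/27)x^2 - (4/3)x
order-4 term: -(10/27)x^2 - (5/162)x - 1/9
order-5 term: -(4/81)x - 1/486
order-6 term: -2/729
the series for exp((1/3)D) f terminates at order 6
exp((1/3)D) f = -2x^6 - (9/2)x^5 - (79/6)x^4 - (379/27)x^3 - (59/9)x^2 - (67/162)x + 317/1458

the image equals g(x) = -2x^6 - (9/2)x^5 - (79/6)x^4 - (379/27)x^3 - (59/9)x^2 - (67/162)x + 317/1458


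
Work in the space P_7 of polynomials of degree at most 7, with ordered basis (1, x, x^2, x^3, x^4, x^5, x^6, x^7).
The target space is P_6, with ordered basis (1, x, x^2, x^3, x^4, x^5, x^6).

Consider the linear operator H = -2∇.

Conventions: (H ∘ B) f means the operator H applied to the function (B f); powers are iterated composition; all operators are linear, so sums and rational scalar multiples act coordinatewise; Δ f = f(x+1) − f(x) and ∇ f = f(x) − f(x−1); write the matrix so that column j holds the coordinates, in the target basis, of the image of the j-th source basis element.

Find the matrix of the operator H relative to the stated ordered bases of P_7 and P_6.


image of 1: 0
image of x: -2
image of x^2: -4x + 2
image of x^3: -6x^2 + 6x - 2
image of x^4: -8x^3 + 12x^2 - 8x + 2
image of x^5: -10x^4 + 20x^3 - 20x^2 + 10x - 2
image of x^6: -12x^5 + 30x^4 - 40x^3 + 30x^2 - 12x + 2
image of x^7: -14x^6 + 42x^5 - 70x^4 + 70x^3 - 42x^2 + 14x - 2
each image's coordinates form column j of the matrix

the matrix is [[0, -2, 2, -2, 2, -2, 2, -2]; [0, 0, -4, 6, -8, 10, -12, 14]; [0, 0, 0, -6, 12, -20, 30, -42]; [0, 0, 0, 0, -8, 20, -40, 70]; [0, 0, 0, 0, 0, -10, 30, -70]; [0, 0, 0, 0, 0, 0, -12, 42]; [0, 0, 0, 0, 0, 0, 0, -14]] (rows listed top to bottom)


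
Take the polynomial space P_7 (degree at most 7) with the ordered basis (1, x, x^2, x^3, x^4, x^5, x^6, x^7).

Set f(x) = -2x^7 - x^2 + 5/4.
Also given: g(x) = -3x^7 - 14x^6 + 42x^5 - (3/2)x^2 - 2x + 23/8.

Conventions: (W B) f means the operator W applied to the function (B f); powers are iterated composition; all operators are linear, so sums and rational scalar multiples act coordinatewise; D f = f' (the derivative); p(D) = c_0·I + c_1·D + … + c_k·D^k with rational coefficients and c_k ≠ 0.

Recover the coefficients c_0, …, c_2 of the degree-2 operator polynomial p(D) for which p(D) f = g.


c_0 = 3/2, c_1 = 1, c_2 = -1/2

D^0 f = -2x^7 - x^2 + 5/4
D^1 f = -14x^6 - 2x
D^2 f = -84x^5 - 2
matching coefficients of g against c_0 f + c_1 Df + … from the top degree down determines the c_i
solution: c_0 = 3/2, c_1 = 1, c_2 = -1/2


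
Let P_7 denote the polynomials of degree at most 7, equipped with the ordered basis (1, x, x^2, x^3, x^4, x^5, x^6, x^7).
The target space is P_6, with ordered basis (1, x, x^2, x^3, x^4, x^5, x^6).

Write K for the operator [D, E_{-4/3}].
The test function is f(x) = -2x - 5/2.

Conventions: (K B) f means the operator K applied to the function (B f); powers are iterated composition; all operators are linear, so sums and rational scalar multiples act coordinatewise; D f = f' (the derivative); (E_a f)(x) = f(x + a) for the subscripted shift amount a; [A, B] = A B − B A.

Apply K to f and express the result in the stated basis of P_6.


E_{-4/3} f = -2x + 1/6
D E_{-4/3} f = -2
D f = -2
E_{-4/3} D f = -2
[D, E_{-4/3}] f = 0

the result is g(x) = 0


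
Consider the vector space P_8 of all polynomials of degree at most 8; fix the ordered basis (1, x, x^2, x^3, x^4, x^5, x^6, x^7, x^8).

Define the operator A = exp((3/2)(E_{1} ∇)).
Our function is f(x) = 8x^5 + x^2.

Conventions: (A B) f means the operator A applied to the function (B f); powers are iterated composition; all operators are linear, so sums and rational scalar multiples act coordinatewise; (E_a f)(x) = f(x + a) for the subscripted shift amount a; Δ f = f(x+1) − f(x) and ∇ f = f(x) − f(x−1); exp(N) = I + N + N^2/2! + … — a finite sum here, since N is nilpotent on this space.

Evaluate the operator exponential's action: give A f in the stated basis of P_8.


the result is g(x) = 8x^5 + 60x^4 + 300x^3 + 931x^2 + (3411/2)x + 2853/2

order-1 term: 60x^4 + 120x^3 + 120x^2 + 63x + 27/2
order-2 term: 180x^3 + 540x^2 + 630x + 1089/4
order-3 term: 270x^2 + 810x + 675
order-4 term: (405/2)x + 405
order-5 term: 243/4
the series for exp((3/2)(E_{1} ∇)) f terminates at order 5
exp((3/2)(E_{1} ∇)) f = 8x^5 + 60x^4 + 300x^3 + 931x^2 + (3411/2)x + 2853/2


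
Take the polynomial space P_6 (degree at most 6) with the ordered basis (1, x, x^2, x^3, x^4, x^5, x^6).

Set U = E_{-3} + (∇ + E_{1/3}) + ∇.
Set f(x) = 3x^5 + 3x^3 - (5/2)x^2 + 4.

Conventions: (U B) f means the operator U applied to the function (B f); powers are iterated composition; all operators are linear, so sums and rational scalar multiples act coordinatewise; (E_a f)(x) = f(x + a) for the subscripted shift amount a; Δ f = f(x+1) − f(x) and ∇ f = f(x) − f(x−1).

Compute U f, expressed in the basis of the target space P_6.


E_{-3} f = 3x^5 - 45x^4 + 273x^3 - (1679/2)x^2 + 1311x - 1657/2
∇ f = 15x^4 - 30x^3 + 39x^2 - 29x + 17/2
E_{1/3} f = 3x^5 + 5x^4 + (19/3)x^3 + (29/18)x^2 - (13/27)x + 623/162
(∇ + E_{1/3}) f = 3x^5 + 20x^4 - (71/3)x^3 + (731/18)x^2 - (796/27)x + 1000/81
∇ f = 15x^4 - 30x^3 + 39x^2 - 29x + 17/2
(E_{-3} + (∇ + E_{1/3}) + ∇) f = 6x^5 - 10x^4 + (658/3)x^3 - (6839/9)x^2 + (33818/27)x - 65420/81

the result is g(x) = 6x^5 - 10x^4 + (658/3)x^3 - (6839/9)x^2 + (33818/27)x - 65420/81


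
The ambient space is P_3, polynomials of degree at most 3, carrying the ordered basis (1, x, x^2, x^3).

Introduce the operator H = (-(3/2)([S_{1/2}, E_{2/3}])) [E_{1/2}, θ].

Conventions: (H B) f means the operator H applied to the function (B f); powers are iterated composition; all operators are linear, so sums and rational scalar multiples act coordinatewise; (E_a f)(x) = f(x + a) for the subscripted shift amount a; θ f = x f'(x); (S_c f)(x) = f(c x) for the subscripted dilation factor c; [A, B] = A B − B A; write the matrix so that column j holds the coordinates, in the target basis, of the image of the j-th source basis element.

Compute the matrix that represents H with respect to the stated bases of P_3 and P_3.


the matrix is [[0, 0, -1/2, -3/2]; [0, 0, 0, -3/4]; [0, 0, 0, 0]; [0, 0, 0, 0]] (rows listed top to bottom)

image of 1: 0
image of x: 0
image of x^2: -1/2
image of x^3: -(3/4)x - 3/2
each image's coordinates form column j of the matrix


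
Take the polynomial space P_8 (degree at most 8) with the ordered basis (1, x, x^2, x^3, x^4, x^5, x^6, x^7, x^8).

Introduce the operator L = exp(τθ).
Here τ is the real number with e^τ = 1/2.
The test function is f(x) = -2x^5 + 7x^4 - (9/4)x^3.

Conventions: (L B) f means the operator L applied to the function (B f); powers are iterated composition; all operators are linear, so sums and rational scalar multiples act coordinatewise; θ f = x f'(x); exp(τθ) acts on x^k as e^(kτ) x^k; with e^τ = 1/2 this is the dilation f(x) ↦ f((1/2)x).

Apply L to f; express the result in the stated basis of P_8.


the result is g(x) = -(1/16)x^5 + (7/16)x^4 - (9/32)x^3

exp(τθ) x^k = e^(kτ) x^k; with e^τ = 1/2 this sends x^k to (1/2)^k x^k
x^3 ↦ 1/8 x^3
x^4 ↦ 1/16 x^4
x^5 ↦ 1/32 x^5
applying this coordinatewise to f: exp(τθ) f = -(1/16)x^5 + (7/16)x^4 - (9/32)x^3


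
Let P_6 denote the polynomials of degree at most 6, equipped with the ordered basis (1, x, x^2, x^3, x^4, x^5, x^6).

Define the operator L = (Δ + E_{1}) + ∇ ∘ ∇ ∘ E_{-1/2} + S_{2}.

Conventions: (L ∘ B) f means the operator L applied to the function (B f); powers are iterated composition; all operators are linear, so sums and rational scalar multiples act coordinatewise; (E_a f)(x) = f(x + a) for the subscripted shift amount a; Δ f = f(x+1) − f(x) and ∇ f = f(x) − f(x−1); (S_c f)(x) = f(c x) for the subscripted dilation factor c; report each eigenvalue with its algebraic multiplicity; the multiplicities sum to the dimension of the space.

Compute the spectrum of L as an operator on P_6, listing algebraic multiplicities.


λ = 2 (multiplicity 1), λ = 3 (multiplicity 1), λ = 5 (multiplicity 1), λ = 9 (multiplicity 1), λ = 17 (multiplicity 1), λ = 33 (multiplicity 1), λ = 65 (multiplicity 1)

image of 1: 2
image of x: 3x + 2
image of x^2: 5x^2 + 4x + 4
image of x^3: 9x^3 + 6x^2 + 12x - 7
image of x^4: 17x^4 + 8x^3 + 24x^2 - 28x + 31
image of x^5: 33x^5 + 10x^4 + 40x^3 - 70x^2 + 155x - 161/2
image of x^6: 65x^6 + 12x^5 + 60x^4 - 140x^3 + 465x^2 - 483x + 1787/8
the matrix is upper triangular; its diagonal is (2, 3, 5, 9, 17, 33, 65)
for a triangular matrix the eigenvalues are the diagonal entries, with algebraic multiplicity their repetition count


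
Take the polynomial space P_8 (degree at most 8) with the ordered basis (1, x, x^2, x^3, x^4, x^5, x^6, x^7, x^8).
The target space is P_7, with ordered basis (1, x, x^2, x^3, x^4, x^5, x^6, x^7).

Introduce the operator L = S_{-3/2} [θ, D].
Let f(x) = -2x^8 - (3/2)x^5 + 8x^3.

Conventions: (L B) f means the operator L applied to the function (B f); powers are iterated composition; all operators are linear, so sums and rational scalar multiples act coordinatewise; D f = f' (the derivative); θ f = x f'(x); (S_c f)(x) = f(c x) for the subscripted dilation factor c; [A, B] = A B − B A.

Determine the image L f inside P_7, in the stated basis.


D f = -16x^7 - (15/2)x^4 + 24x^2
θ D f = -112x^7 - 30x^4 + 48x^2
θ f = -16x^8 - (15/2)x^5 + 24x^3
D θ f = -128x^7 - (75/2)x^4 + 72x^2
[θ, D] f = 16x^7 + (15/2)x^4 - 24x^2
S_{-3/2} [θ, D] f = -(2187/8)x^7 + (1215/32)x^4 - 54x^2

the result is g(x) = -(2187/8)x^7 + (1215/32)x^4 - 54x^2


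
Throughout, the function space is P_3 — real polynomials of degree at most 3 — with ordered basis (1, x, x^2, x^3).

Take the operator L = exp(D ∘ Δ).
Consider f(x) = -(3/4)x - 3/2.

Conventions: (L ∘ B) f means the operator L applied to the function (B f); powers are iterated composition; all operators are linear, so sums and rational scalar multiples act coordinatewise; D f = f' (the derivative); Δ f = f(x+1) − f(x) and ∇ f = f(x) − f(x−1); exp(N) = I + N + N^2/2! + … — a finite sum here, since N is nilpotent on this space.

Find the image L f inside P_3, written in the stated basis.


the result is g(x) = -(3/4)x - 3/2

the series for exp(D ∘ Δ) f terminates at order 0
exp(D ∘ Δ) f = -(3/4)x - 3/2


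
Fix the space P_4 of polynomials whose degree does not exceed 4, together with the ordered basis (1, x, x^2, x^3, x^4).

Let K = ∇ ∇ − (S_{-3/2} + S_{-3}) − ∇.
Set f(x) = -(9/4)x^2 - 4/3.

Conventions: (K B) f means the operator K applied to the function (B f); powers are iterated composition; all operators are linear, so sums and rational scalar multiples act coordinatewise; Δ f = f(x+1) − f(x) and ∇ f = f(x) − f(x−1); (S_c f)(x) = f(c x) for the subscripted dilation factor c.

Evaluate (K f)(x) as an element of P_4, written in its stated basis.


∇ f = -(9/2)x + 9/4
∇ ∇ f = -9/2
S_{-3/2} f = -(81/16)x^2 - 4/3
S_{-3} f = -(81/4)x^2 - 4/3
(S_{-3/2} + S_{-3}) f = -(405/16)x^2 - 8/3
(-(S_{-3/2} + S_{-3})) f = (405/16)x^2 + 8/3
∇ f = -(9/2)x + 9/4
(-∇) f = (9/2)x - 9/4
(∇ ∇ − (S_{-3/2} + S_{-3}) − ∇) f = (405/16)x^2 + (9/2)x - 49/12

g(x) = (405/16)x^2 + (9/2)x - 49/12


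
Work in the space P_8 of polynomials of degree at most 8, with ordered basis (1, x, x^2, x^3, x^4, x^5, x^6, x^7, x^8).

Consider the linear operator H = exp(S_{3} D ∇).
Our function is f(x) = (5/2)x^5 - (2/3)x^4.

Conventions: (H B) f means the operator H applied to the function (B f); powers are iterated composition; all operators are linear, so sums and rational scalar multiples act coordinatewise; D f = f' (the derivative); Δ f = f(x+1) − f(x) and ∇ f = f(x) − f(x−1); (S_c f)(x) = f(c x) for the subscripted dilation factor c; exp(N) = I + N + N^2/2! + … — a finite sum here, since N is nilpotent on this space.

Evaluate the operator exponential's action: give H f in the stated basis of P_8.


order-1 term: 1350x^3 - 747x^2 + 174x - 91/6
order-2 term: 12150x - 2772
the series for exp(S_{3} D ∇) f terminates at order 2
exp(S_{3} D ∇) f = (5/2)x^5 - (2/3)x^4 + 1350x^3 - 747x^2 + 12324x - 16723/6

the result is g(x) = (5/2)x^5 - (2/3)x^4 + 1350x^3 - 747x^2 + 12324x - 16723/6


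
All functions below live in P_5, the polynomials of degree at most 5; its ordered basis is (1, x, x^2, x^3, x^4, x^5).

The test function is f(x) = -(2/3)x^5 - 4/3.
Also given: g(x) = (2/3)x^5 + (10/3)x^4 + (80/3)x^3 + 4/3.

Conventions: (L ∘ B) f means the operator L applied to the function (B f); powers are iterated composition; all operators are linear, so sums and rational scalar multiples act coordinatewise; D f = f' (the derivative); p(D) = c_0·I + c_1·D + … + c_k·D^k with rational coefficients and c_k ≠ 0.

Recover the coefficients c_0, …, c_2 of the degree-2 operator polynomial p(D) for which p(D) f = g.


D^0 f = -(2/3)x^5 - 4/3
D^1 f = -(10/3)x^4
D^2 f = -(40/3)x^3
matching coefficients of g against c_0 f + c_1 Df + … from the top degree down determines the c_i
solution: c_0 = -1, c_1 = -1, c_2 = -2

c_0 = -1, c_1 = -1, c_2 = -2


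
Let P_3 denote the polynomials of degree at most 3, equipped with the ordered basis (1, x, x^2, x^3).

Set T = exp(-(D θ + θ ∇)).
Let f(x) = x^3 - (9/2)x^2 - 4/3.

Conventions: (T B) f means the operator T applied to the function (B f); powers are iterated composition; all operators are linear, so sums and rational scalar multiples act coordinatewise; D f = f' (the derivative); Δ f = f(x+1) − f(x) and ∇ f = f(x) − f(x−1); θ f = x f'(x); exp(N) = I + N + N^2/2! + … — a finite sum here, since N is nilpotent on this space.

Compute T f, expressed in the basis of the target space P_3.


the image equals g(x) = x^3 - (39/2)x^2 + 75x - 94/3

order-1 term: -15x^2 + 30x
order-2 term: 45x - 15
order-3 term: -15
the series for exp(-(D θ + θ ∇)) f terminates at order 3
exp(-(D θ + θ ∇)) f = x^3 - (39/2)x^2 + 75x - 94/3


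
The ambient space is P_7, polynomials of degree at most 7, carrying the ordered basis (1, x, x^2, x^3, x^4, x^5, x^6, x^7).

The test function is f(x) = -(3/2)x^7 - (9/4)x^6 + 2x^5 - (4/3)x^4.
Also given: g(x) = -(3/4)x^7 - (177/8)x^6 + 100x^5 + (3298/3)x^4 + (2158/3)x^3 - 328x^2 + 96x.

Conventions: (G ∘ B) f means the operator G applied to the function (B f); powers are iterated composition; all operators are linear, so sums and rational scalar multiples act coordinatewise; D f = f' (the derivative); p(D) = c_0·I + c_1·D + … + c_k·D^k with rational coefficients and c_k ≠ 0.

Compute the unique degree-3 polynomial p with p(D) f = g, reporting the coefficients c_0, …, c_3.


p(D) = (1/2)·I + 2·D − 2·D^2 − 3·D^3, i.e. c_0 = 1/2, c_1 = 2, c_2 = -2, c_3 = -3

D^0 f = -(3/2)x^7 - (9/4)x^6 + 2x^5 - (4/3)x^4
D^1 f = -(21/2)x^6 - (27/2)x^5 + 10x^4 - (16/3)x^3
D^2 f = -63x^5 - (135/2)x^4 + 40x^3 - 16x^2
D^3 f = -315x^4 - 270x^3 + 120x^2 - 32x
matching coefficients of g against c_0 f + c_1 Df + … from the top degree down determines the c_i
solution: c_0 = 1/2, c_1 = 2, c_2 = -2, c_3 = -3


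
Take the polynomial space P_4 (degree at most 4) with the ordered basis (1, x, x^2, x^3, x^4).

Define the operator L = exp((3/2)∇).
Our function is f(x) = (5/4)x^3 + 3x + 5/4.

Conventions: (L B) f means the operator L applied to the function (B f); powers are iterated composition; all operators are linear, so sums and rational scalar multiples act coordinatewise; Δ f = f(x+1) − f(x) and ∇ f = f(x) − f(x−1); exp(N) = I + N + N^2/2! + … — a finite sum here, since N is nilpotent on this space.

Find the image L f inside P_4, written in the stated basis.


g(x) = (5/4)x^3 + (45/8)x^2 + (93/16)x + 109/32

order-1 term: (45/8)x^2 - (45/8)x + 51/8
order-2 term: (135/16)x - 135/16
order-3 term: 135/32
the series for exp((3/2)∇) f terminates at order 3
exp((3/2)∇) f = (5/4)x^3 + (45/8)x^2 + (93/16)x + 109/32


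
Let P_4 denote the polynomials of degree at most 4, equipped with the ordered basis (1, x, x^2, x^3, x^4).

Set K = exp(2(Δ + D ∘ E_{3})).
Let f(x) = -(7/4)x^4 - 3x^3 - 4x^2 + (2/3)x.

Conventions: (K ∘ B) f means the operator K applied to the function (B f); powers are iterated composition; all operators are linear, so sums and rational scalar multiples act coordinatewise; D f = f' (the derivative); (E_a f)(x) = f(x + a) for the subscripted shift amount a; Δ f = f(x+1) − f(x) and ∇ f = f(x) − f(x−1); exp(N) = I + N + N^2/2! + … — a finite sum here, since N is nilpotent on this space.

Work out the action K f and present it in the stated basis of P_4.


order-1 term: -28x^3 - 183x^2 - 550x - 3617/6
order-2 term: -168x^2 - 1320x - 3165
order-3 term: -448x - 2544
order-4 term: -448
the series for exp(2(Δ + D ∘ E_{3})) f terminates at order 4
exp(2(Δ + D ∘ E_{3})) f = -(7/4)x^4 - 31x^3 - 355x^2 - (6952/3)x - 40559/6

g(x) = -(7/4)x^4 - 31x^3 - 355x^2 - (6952/3)x - 40559/6


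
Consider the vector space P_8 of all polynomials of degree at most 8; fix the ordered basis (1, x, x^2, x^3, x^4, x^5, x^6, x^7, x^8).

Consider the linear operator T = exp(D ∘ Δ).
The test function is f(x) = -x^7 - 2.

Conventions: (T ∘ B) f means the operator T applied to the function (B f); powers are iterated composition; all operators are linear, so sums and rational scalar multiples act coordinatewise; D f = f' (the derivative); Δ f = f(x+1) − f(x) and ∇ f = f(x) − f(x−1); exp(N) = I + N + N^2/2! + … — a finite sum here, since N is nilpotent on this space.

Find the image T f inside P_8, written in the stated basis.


order-1 term: -42x^5 - 105x^4 - 140x^3 - 105x^2 - 42x - 7
order-2 term: -420x^3 - 1260x^2 - 1470x - 630
order-3 term: -840x - 1260
the series for exp(D ∘ Δ) f terminates at order 3
exp(D ∘ Δ) f = -x^7 - 42x^5 - 105x^4 - 560x^3 - 1365x^2 - 2352x - 1899

the image equals g(x) = -x^7 - 42x^5 - 105x^4 - 560x^3 - 1365x^2 - 2352x - 1899


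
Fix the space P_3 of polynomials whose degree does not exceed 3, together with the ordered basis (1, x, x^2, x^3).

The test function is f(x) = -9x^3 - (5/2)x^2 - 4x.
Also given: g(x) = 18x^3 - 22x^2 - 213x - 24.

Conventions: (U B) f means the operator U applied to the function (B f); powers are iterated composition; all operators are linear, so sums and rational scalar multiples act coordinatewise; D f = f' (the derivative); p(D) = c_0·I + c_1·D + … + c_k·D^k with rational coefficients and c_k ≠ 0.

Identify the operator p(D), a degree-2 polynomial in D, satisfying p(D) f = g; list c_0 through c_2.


c_0 = -2, c_1 = 1, c_2 = 4

D^0 f = -9x^3 - (5/2)x^2 - 4x
D^1 f = -27x^2 - 5x - 4
D^2 f = -54x - 5
matching coefficients of g against c_0 f + c_1 Df + … from the top degree down determines the c_i
solution: c_0 = -2, c_1 = 1, c_2 = 4


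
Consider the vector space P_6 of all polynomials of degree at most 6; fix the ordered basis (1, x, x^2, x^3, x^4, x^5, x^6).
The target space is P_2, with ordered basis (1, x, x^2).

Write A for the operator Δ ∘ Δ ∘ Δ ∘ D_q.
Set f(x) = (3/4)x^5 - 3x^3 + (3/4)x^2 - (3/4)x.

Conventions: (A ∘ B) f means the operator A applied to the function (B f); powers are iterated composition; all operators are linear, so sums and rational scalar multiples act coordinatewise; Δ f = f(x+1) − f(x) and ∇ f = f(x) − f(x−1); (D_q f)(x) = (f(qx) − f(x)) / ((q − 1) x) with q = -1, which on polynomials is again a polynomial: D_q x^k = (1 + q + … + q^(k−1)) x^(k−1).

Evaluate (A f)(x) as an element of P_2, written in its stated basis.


D_q f = (3/4)x^4 - 3x^2 - 3/4
Δ D_q f = 3x^3 + (9/2)x^2 - 3x - 9/4
Δ Δ D_q f = 9x^2 + 18x + 9/2
Δ Δ Δ D_q f = 18x + 27

the image equals g(x) = 18x + 27


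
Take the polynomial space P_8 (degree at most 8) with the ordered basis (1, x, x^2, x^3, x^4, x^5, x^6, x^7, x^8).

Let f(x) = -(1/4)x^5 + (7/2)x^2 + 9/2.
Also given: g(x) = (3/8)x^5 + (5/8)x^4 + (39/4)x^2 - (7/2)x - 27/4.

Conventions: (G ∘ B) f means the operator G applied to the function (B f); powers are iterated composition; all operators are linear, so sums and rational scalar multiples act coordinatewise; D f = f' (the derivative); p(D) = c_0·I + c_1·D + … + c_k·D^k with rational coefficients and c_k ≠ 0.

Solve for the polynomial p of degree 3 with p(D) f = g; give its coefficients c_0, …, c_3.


D^0 f = -(1/4)x^5 + (7/2)x^2 + 9/2
D^1 f = -(5/4)x^4 + 7x
D^2 f = -5x^3 + 7
D^3 f = -15x^2
matching coefficients of g against c_0 f + c_1 Df + … from the top degree down determines the c_i
solution: c_0 = -3/2, c_1 = -1/2, c_2 = 0, c_3 = -1

p(D) = -(3/2)·I − (1/2)·D − D^3, i.e. c_0 = -3/2, c_1 = -1/2, c_2 = 0, c_3 = -1


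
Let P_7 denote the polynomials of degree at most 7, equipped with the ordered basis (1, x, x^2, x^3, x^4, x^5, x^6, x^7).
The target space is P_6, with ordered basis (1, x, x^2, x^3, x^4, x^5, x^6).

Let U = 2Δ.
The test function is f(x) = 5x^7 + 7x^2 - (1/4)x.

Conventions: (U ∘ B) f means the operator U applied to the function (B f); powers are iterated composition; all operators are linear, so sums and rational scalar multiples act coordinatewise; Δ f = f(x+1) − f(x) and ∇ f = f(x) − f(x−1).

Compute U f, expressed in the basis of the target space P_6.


the result is g(x) = 70x^6 + 210x^5 + 350x^4 + 350x^3 + 210x^2 + 98x + 47/2

Δ f = 35x^6 + 105x^5 + 175x^4 + 175x^3 + 105x^2 + 49x + 47/4
(2Δ) f = 70x^6 + 210x^5 + 350x^4 + 350x^3 + 210x^2 + 98x + 47/2


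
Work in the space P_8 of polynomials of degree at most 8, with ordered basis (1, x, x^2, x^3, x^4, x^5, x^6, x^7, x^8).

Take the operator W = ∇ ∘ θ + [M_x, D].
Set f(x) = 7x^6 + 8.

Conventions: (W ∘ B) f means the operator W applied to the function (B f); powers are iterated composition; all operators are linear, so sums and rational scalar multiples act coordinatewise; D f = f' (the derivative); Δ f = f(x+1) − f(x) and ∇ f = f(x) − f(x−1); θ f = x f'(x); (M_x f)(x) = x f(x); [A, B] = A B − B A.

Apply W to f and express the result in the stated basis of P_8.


the result is g(x) = -7x^6 + 252x^5 - 630x^4 + 840x^3 - 630x^2 + 252x - 50

θ f = 42x^6
∇ θ f = 252x^5 - 630x^4 + 840x^3 - 630x^2 + 252x - 42
D f = 42x^5
M_x D f = 42x^6
M_x f = 7x^7 + 8x
D M_x f = 49x^6 + 8
[M_x, D] f = -7x^6 - 8
(∇ ∘ θ + [M_x, D]) f = -7x^6 + 252x^5 - 630x^4 + 840x^3 - 630x^2 + 252x - 50


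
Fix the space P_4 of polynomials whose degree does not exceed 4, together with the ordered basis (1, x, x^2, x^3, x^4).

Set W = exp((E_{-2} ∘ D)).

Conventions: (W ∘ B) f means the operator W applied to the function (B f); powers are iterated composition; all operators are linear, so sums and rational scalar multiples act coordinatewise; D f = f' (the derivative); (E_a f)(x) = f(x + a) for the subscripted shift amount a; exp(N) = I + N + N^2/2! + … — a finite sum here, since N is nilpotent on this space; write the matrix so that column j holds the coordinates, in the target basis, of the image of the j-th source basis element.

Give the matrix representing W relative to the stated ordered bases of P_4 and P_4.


image of 1: 1
image of x: x + 1
image of x^2: x^2 + 2x - 3
image of x^3: x^3 + 3x^2 - 9x + 1
image of x^4: x^4 + 4x^3 - 18x^2 + 4x + 41
each image's coordinates form column j of the matrix

the matrix is [[1, 1, -3, 1, 41]; [0, 1, 2, -9, 4]; [0, 0, 1, 3, -18]; [0, 0, 0, 1, 4]; [0, 0, 0, 0, 1]] (rows listed top to bottom)
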